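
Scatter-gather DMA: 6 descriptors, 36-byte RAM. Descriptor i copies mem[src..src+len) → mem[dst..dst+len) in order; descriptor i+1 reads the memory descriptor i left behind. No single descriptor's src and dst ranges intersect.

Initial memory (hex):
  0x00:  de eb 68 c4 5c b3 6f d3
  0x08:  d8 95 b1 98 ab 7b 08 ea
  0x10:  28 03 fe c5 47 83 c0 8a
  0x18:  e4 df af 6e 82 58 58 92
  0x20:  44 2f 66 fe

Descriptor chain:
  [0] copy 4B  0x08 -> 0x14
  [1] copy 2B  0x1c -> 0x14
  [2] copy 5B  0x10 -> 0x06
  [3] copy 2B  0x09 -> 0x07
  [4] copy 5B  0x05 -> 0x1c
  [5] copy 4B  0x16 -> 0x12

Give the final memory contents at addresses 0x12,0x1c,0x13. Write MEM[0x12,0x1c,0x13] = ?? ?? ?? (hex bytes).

#0 dst[0x14+4] := {0xd8,0x95,0xb1,0x98}
#1 dst[0x14+2] := {0x82,0x58}
#2 dst[0x06+5] := {0x28,0x03,0xfe,0xc5,0x82}
#3 dst[0x07+2] := {0xc5,0x82}
#4 dst[0x1c+5] := {0xb3,0x28,0xc5,0x82,0xc5}
#5 dst[0x12+4] := {0xb1,0x98,0xe4,0xdf}
query mem[0x12]=0xb1, mem[0x1c]=0xb3, mem[0x13]=0x98

MEM[0x12,0x1c,0x13] = b1 b3 98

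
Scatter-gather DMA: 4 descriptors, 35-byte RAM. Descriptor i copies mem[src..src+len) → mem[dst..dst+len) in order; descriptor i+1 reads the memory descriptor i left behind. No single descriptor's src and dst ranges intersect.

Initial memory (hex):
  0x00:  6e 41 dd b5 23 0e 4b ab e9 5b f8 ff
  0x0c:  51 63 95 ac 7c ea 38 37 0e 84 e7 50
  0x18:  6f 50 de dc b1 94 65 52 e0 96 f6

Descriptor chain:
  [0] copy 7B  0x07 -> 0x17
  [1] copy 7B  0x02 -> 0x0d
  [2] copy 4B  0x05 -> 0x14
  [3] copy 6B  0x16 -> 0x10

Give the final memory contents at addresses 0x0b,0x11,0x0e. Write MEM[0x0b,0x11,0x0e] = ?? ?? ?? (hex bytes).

MEM[0x0b,0x11,0x0e] = ff e9 b5

[0] 0x07->0x17 len=7 : ab e9 5b f8 ff 51 63
[1] 0x02->0x0d len=7 : dd b5 23 0e 4b ab e9
[2] 0x05->0x14 len=4 : 0e 4b ab e9
[3] 0x16->0x10 len=6 : ab e9 e9 5b f8 ff
query mem[0x0b]=0xff, mem[0x11]=0xe9, mem[0x0e]=0xb5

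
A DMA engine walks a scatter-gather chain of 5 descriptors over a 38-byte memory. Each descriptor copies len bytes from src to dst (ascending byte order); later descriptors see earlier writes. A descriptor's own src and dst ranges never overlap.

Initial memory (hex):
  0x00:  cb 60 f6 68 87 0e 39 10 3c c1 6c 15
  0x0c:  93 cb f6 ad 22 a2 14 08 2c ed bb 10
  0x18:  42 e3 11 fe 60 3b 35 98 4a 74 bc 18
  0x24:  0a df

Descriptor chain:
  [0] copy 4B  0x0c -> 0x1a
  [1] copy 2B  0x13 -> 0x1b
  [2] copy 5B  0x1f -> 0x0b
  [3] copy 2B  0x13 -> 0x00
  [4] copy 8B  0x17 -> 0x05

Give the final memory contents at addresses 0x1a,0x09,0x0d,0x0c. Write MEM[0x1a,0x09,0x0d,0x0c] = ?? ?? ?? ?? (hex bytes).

  after D0: wrote 4B at 0x1a = 93cbf6ad
  after D1: wrote 2B at 0x1b = 082c
  after D2: wrote 5B at 0x0b = 984a74bc18
  after D3: wrote 2B at 0x00 = 082c
  after D4: wrote 8B at 0x05 = 1042e393082cad35
query mem[0x1a]=0x93, mem[0x09]=0x08, mem[0x0d]=0x74, mem[0x0c]=0x35

MEM[0x1a,0x09,0x0d,0x0c] = 93 08 74 35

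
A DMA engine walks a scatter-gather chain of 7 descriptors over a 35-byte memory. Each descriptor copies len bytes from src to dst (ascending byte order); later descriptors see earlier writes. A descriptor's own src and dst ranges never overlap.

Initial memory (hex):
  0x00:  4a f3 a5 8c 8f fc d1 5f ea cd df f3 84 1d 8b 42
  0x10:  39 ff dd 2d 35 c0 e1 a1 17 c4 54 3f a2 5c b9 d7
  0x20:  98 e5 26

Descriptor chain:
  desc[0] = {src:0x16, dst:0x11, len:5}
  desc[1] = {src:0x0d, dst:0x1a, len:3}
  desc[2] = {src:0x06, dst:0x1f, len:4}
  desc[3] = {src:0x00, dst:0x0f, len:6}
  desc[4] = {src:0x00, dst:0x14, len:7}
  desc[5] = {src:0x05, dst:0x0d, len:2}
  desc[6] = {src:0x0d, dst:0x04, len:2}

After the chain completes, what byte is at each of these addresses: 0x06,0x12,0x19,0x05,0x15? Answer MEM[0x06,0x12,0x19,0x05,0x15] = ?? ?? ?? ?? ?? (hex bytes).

MEM[0x06,0x12,0x19,0x05,0x15] = d1 8c fc d1 f3

  after D0: wrote 5B at 0x11 = e1a117c454
  after D1: wrote 3B at 0x1a = 1d8b42
  after D2: wrote 4B at 0x1f = d15feacd
  after D3: wrote 6B at 0x0f = 4af3a58c8ffc
  after D4: wrote 7B at 0x14 = 4af3a58c8ffcd1
  after D5: wrote 2B at 0x0d = fcd1
  after D6: wrote 2B at 0x04 = fcd1
query mem[0x06]=0xd1, mem[0x12]=0x8c, mem[0x19]=0xfc, mem[0x05]=0xd1, mem[0x15]=0xf3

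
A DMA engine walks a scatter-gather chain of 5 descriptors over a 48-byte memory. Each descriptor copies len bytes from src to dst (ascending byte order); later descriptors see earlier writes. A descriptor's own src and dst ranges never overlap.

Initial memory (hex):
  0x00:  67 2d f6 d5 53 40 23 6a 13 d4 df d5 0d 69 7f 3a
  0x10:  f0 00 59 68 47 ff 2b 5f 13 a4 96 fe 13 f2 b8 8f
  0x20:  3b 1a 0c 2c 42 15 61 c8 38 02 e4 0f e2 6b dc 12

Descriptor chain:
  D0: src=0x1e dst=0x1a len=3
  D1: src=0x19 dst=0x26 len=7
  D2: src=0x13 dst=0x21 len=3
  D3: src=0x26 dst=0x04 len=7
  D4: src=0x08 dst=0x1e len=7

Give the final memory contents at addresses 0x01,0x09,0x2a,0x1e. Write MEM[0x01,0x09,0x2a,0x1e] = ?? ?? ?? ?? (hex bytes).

MEM[0x01,0x09,0x2a,0x1e] = 2d b8 f2 f2

  after D0: wrote 3B at 0x1a = b88f3b
  after D1: wrote 7B at 0x26 = a4b88f3bf2b88f
  after D2: wrote 3B at 0x21 = 6847ff
  after D3: wrote 7B at 0x04 = a4b88f3bf2b88f
  after D4: wrote 7B at 0x1e = f2b88fd50d697f
query mem[0x01]=0x2d, mem[0x09]=0xb8, mem[0x2a]=0xf2, mem[0x1e]=0xf2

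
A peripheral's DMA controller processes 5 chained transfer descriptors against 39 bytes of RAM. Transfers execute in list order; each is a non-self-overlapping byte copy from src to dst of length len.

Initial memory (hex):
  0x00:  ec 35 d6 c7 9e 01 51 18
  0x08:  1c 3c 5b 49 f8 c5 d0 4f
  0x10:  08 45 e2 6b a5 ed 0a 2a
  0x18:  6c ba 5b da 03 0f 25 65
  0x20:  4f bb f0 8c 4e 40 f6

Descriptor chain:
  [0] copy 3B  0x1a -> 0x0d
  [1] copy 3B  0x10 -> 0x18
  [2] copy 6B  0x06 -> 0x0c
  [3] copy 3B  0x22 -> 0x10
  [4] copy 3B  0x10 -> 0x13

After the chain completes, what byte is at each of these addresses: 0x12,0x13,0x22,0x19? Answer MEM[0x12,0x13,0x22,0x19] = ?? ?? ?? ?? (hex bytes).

D0: mem[0x0d..0x0f] <- [5b da 03]
D1: mem[0x18..0x1a] <- [08 45 e2]
D2: mem[0x0c..0x11] <- [51 18 1c 3c 5b 49]
D3: mem[0x10..0x12] <- [f0 8c 4e]
D4: mem[0x13..0x15] <- [f0 8c 4e]
query mem[0x12]=0x4e, mem[0x13]=0xf0, mem[0x22]=0xf0, mem[0x19]=0x45

MEM[0x12,0x13,0x22,0x19] = 4e f0 f0 45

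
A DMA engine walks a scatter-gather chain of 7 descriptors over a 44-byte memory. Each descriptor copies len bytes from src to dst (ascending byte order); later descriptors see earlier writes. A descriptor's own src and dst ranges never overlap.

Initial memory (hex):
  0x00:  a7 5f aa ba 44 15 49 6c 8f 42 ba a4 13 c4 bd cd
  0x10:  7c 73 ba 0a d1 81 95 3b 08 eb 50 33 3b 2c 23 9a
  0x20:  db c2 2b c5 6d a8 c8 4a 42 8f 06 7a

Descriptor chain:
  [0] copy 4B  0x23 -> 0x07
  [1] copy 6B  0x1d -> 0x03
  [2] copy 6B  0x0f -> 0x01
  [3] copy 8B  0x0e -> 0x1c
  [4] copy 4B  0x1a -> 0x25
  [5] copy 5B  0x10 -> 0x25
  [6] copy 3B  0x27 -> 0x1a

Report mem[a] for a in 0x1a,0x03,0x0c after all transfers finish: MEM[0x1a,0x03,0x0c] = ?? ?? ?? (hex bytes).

MEM[0x1a,0x03,0x0c] = ba 73 13

#0 dst[0x07+4] := {0xc5,0x6d,0xa8,0xc8}
#1 dst[0x03+6] := {0x2c,0x23,0x9a,0xdb,0xc2,0x2b}
#2 dst[0x01+6] := {0xcd,0x7c,0x73,0xba,0x0a,0xd1}
#3 dst[0x1c+8] := {0xbd,0xcd,0x7c,0x73,0xba,0x0a,0xd1,0x81}
#4 dst[0x25+4] := {0x50,0x33,0xbd,0xcd}
#5 dst[0x25+5] := {0x7c,0x73,0xba,0x0a,0xd1}
#6 dst[0x1a+3] := {0xba,0x0a,0xd1}
query mem[0x1a]=0xba, mem[0x03]=0x73, mem[0x0c]=0x13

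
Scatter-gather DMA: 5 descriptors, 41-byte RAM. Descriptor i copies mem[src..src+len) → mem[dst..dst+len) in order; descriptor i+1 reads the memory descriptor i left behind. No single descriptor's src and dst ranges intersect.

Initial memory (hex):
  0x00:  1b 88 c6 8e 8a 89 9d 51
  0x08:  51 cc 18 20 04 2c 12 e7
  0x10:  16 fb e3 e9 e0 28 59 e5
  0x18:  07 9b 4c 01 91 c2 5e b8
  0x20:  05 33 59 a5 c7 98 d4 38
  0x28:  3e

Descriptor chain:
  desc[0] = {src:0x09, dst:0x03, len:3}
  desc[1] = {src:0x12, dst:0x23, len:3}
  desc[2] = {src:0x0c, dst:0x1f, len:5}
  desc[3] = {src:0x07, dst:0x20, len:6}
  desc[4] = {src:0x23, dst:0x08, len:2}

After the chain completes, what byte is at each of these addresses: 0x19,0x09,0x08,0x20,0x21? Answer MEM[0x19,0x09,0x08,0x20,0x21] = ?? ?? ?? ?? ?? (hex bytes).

D0: mem[0x03..0x05] <- [cc 18 20]
D1: mem[0x23..0x25] <- [e3 e9 e0]
D2: mem[0x1f..0x23] <- [04 2c 12 e7 16]
D3: mem[0x20..0x25] <- [51 51 cc 18 20 04]
D4: mem[0x08..0x09] <- [18 20]
query mem[0x19]=0x9b, mem[0x09]=0x20, mem[0x08]=0x18, mem[0x20]=0x51, mem[0x21]=0x51

MEM[0x19,0x09,0x08,0x20,0x21] = 9b 20 18 51 51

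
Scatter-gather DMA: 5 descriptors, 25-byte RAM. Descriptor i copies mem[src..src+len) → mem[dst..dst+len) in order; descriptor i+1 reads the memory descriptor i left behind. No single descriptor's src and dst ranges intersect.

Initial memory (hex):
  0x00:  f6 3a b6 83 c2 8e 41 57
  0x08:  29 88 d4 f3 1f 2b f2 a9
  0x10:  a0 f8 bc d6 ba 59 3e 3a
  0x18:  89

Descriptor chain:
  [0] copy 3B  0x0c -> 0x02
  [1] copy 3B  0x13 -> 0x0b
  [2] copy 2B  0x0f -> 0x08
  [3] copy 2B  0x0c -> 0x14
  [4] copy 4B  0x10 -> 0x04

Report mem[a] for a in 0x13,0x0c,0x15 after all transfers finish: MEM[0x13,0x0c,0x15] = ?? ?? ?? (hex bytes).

D0: mem[0x02..0x04] <- [1f 2b f2]
D1: mem[0x0b..0x0d] <- [d6 ba 59]
D2: mem[0x08..0x09] <- [a9 a0]
D3: mem[0x14..0x15] <- [ba 59]
D4: mem[0x04..0x07] <- [a0 f8 bc d6]
query mem[0x13]=0xd6, mem[0x0c]=0xba, mem[0x15]=0x59

MEM[0x13,0x0c,0x15] = d6 ba 59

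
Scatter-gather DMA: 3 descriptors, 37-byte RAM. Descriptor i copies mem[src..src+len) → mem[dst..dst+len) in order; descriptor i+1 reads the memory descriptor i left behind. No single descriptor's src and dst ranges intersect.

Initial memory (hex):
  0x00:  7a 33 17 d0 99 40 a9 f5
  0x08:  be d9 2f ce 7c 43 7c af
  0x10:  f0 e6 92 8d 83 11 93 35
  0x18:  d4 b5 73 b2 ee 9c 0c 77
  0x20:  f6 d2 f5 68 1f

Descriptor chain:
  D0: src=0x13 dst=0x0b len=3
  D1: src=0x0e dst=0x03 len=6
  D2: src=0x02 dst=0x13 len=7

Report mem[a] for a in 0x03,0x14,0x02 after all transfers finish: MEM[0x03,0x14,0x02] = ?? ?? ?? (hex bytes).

#0 dst[0x0b+3] := {0x8d,0x83,0x11}
#1 dst[0x03+6] := {0x7c,0xaf,0xf0,0xe6,0x92,0x8d}
#2 dst[0x13+7] := {0x17,0x7c,0xaf,0xf0,0xe6,0x92,0x8d}
query mem[0x03]=0x7c, mem[0x14]=0x7c, mem[0x02]=0x17

MEM[0x03,0x14,0x02] = 7c 7c 17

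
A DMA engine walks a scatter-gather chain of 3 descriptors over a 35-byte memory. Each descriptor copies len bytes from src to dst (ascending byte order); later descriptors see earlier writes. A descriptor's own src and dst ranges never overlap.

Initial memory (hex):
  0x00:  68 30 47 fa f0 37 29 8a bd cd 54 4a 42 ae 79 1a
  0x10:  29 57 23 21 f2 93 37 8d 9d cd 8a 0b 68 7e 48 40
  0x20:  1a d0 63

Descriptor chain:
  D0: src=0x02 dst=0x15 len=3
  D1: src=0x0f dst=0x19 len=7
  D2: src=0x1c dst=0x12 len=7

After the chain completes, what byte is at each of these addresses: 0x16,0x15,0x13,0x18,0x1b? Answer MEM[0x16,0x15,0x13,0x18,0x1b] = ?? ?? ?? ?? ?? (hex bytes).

  after D0: wrote 3B at 0x15 = 47faf0
  after D1: wrote 7B at 0x19 = 1a29572321f247
  after D2: wrote 7B at 0x12 = 2321f2471ad063
query mem[0x16]=0x1a, mem[0x15]=0x47, mem[0x13]=0x21, mem[0x18]=0x63, mem[0x1b]=0x57

MEM[0x16,0x15,0x13,0x18,0x1b] = 1a 47 21 63 57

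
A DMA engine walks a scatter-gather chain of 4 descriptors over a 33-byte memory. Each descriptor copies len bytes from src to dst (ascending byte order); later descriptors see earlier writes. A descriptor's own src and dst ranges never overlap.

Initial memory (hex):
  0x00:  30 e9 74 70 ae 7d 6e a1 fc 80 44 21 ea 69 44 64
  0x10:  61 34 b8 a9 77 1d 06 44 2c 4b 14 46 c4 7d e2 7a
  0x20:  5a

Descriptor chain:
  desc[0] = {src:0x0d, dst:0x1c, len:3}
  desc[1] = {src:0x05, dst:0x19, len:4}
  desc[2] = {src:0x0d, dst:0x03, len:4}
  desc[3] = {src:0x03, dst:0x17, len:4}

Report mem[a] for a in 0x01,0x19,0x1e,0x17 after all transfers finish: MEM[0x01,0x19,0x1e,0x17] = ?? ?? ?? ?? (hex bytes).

#0 dst[0x1c+3] := {0x69,0x44,0x64}
#1 dst[0x19+4] := {0x7d,0x6e,0xa1,0xfc}
#2 dst[0x03+4] := {0x69,0x44,0x64,0x61}
#3 dst[0x17+4] := {0x69,0x44,0x64,0x61}
query mem[0x01]=0xe9, mem[0x19]=0x64, mem[0x1e]=0x64, mem[0x17]=0x69

MEM[0x01,0x19,0x1e,0x17] = e9 64 64 69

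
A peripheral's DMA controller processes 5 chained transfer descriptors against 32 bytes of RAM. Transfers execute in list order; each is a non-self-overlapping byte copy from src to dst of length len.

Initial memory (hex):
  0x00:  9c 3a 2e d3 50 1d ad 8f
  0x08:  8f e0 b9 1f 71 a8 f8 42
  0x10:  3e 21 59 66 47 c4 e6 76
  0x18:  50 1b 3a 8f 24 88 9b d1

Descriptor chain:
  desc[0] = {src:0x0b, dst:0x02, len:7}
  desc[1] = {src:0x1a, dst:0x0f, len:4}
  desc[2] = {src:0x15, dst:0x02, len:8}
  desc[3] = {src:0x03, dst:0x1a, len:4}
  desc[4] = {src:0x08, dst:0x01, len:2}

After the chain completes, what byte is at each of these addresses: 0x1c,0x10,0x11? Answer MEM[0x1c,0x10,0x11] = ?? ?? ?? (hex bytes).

#0 dst[0x02+7] := {0x1f,0x71,0xa8,0xf8,0x42,0x3e,0x21}
#1 dst[0x0f+4] := {0x3a,0x8f,0x24,0x88}
#2 dst[0x02+8] := {0xc4,0xe6,0x76,0x50,0x1b,0x3a,0x8f,0x24}
#3 dst[0x1a+4] := {0xe6,0x76,0x50,0x1b}
#4 dst[0x01+2] := {0x8f,0x24}
query mem[0x1c]=0x50, mem[0x10]=0x8f, mem[0x11]=0x24

MEM[0x1c,0x10,0x11] = 50 8f 24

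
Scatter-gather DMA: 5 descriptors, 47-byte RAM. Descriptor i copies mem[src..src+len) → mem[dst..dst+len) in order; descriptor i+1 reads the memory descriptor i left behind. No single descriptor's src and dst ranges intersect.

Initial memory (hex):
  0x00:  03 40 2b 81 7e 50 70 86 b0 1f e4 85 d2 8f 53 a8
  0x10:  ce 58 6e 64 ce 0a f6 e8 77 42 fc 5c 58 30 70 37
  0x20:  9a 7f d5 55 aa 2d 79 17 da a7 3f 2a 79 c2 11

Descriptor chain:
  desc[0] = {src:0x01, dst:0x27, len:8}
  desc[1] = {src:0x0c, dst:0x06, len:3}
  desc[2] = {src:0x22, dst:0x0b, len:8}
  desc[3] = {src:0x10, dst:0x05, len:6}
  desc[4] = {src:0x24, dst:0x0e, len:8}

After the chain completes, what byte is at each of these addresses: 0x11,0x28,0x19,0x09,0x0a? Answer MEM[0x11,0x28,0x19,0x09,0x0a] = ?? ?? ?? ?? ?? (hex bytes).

[0] 0x01->0x27 len=8 : 40 2b 81 7e 50 70 86 b0
[1] 0x0c->0x06 len=3 : d2 8f 53
[2] 0x22->0x0b len=8 : d5 55 aa 2d 79 40 2b 81
[3] 0x10->0x05 len=6 : 40 2b 81 64 ce 0a
[4] 0x24->0x0e len=8 : aa 2d 79 40 2b 81 7e 50
query mem[0x11]=0x40, mem[0x28]=0x2b, mem[0x19]=0x42, mem[0x09]=0xce, mem[0x0a]=0x0a

MEM[0x11,0x28,0x19,0x09,0x0a] = 40 2b 42 ce 0a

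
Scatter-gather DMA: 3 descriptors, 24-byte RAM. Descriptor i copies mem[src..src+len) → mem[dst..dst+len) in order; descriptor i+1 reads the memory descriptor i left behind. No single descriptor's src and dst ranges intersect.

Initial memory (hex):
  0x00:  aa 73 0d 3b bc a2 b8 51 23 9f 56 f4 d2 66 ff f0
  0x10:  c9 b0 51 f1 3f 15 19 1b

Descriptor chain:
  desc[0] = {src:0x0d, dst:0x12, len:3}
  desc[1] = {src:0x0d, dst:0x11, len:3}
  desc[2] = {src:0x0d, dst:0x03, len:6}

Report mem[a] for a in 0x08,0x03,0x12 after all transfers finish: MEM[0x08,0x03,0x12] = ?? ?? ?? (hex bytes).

MEM[0x08,0x03,0x12] = ff 66 ff

  after D0: wrote 3B at 0x12 = 66fff0
  after D1: wrote 3B at 0x11 = 66fff0
  after D2: wrote 6B at 0x03 = 66fff0c966ff
query mem[0x08]=0xff, mem[0x03]=0x66, mem[0x12]=0xff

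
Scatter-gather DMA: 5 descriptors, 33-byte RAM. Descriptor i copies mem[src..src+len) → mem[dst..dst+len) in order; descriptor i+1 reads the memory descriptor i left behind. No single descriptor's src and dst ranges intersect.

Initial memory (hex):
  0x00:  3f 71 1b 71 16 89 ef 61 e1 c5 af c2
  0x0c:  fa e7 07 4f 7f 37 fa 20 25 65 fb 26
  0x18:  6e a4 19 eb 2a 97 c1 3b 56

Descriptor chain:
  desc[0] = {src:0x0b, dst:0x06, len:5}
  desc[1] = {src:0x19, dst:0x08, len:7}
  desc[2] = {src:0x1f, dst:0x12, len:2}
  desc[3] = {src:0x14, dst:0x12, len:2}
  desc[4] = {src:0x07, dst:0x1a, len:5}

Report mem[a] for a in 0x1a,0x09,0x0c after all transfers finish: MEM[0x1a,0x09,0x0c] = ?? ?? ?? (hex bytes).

  after D0: wrote 5B at 0x06 = c2fae7074f
  after D1: wrote 7B at 0x08 = a419eb2a97c13b
  after D2: wrote 2B at 0x12 = 3b56
  after D3: wrote 2B at 0x12 = 2565
  after D4: wrote 5B at 0x1a = faa419eb2a
query mem[0x1a]=0xfa, mem[0x09]=0x19, mem[0x0c]=0x97

MEM[0x1a,0x09,0x0c] = fa 19 97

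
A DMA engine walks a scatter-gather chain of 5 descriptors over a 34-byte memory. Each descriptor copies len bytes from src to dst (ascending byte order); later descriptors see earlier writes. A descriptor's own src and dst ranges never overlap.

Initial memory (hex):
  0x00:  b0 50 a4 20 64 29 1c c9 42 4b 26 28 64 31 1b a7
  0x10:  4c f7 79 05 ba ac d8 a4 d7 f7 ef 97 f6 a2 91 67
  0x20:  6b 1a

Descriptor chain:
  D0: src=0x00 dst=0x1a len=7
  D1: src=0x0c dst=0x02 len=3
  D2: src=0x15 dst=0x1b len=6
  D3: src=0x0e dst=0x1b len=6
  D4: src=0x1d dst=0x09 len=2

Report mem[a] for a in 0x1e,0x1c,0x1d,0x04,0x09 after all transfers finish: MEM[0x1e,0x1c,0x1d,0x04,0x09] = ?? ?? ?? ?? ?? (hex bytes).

MEM[0x1e,0x1c,0x1d,0x04,0x09] = f7 a7 4c 1b 4c

[0] 0x00->0x1a len=7 : b0 50 a4 20 64 29 1c
[1] 0x0c->0x02 len=3 : 64 31 1b
[2] 0x15->0x1b len=6 : ac d8 a4 d7 f7 b0
[3] 0x0e->0x1b len=6 : 1b a7 4c f7 79 05
[4] 0x1d->0x09 len=2 : 4c f7
query mem[0x1e]=0xf7, mem[0x1c]=0xa7, mem[0x1d]=0x4c, mem[0x04]=0x1b, mem[0x09]=0x4c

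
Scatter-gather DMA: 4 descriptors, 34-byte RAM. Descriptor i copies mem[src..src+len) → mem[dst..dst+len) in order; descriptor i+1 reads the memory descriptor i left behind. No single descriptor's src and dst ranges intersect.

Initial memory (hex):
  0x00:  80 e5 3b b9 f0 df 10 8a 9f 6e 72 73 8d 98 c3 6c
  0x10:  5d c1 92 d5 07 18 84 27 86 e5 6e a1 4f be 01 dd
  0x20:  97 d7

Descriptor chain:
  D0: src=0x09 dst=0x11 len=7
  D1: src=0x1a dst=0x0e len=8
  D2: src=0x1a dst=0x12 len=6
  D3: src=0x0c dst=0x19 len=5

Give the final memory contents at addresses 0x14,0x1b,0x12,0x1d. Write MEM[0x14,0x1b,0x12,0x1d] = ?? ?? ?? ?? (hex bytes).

D0: mem[0x11..0x17] <- [6e 72 73 8d 98 c3 6c]
D1: mem[0x0e..0x15] <- [6e a1 4f be 01 dd 97 d7]
D2: mem[0x12..0x17] <- [6e a1 4f be 01 dd]
D3: mem[0x19..0x1d] <- [8d 98 6e a1 4f]
query mem[0x14]=0x4f, mem[0x1b]=0x6e, mem[0x12]=0x6e, mem[0x1d]=0x4f

MEM[0x14,0x1b,0x12,0x1d] = 4f 6e 6e 4f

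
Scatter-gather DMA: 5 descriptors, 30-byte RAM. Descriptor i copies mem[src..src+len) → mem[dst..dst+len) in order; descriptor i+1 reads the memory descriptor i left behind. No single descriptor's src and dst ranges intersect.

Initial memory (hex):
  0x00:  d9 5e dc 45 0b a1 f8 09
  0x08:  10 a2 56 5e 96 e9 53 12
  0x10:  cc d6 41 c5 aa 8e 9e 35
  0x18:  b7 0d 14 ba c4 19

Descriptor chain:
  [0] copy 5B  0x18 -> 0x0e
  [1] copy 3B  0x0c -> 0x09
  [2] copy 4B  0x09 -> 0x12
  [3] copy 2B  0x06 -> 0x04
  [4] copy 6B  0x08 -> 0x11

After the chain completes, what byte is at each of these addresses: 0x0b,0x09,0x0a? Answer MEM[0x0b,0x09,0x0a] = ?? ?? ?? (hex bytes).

  after D0: wrote 5B at 0x0e = b70d14bac4
  after D1: wrote 3B at 0x09 = 96e9b7
  after D2: wrote 4B at 0x12 = 96e9b796
  after D3: wrote 2B at 0x04 = f809
  after D4: wrote 6B at 0x11 = 1096e9b796e9
query mem[0x0b]=0xb7, mem[0x09]=0x96, mem[0x0a]=0xe9

MEM[0x0b,0x09,0x0a] = b7 96 e9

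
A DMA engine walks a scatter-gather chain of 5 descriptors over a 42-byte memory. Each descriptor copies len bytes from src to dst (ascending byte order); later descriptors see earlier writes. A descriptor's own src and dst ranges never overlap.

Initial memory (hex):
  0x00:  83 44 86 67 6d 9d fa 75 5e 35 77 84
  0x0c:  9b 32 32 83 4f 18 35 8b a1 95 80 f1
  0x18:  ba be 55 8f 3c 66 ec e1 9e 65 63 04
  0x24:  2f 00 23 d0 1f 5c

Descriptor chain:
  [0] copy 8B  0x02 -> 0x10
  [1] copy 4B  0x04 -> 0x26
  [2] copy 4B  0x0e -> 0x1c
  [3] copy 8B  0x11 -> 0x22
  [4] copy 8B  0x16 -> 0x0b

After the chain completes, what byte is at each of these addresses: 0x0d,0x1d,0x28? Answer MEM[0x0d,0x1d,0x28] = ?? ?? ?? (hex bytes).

[0] 0x02->0x10 len=8 : 86 67 6d 9d fa 75 5e 35
[1] 0x04->0x26 len=4 : 6d 9d fa 75
[2] 0x0e->0x1c len=4 : 32 83 86 67
[3] 0x11->0x22 len=8 : 67 6d 9d fa 75 5e 35 ba
[4] 0x16->0x0b len=8 : 5e 35 ba be 55 8f 32 83
query mem[0x0d]=0xba, mem[0x1d]=0x83, mem[0x28]=0x35

MEM[0x0d,0x1d,0x28] = ba 83 35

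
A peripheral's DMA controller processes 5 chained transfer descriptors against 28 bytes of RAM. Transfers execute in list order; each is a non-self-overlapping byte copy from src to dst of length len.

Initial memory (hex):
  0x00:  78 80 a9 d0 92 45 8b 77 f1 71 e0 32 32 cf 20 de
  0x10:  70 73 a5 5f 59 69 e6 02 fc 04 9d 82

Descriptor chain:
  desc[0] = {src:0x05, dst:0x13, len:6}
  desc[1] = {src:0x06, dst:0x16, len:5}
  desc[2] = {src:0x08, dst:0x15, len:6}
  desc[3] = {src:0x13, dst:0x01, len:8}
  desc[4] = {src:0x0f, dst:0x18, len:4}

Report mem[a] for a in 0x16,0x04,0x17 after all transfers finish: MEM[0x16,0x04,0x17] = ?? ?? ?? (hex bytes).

MEM[0x16,0x04,0x17] = 71 71 e0

#0 dst[0x13+6] := {0x45,0x8b,0x77,0xf1,0x71,0xe0}
#1 dst[0x16+5] := {0x8b,0x77,0xf1,0x71,0xe0}
#2 dst[0x15+6] := {0xf1,0x71,0xe0,0x32,0x32,0xcf}
#3 dst[0x01+8] := {0x45,0x8b,0xf1,0x71,0xe0,0x32,0x32,0xcf}
#4 dst[0x18+4] := {0xde,0x70,0x73,0xa5}
query mem[0x16]=0x71, mem[0x04]=0x71, mem[0x17]=0xe0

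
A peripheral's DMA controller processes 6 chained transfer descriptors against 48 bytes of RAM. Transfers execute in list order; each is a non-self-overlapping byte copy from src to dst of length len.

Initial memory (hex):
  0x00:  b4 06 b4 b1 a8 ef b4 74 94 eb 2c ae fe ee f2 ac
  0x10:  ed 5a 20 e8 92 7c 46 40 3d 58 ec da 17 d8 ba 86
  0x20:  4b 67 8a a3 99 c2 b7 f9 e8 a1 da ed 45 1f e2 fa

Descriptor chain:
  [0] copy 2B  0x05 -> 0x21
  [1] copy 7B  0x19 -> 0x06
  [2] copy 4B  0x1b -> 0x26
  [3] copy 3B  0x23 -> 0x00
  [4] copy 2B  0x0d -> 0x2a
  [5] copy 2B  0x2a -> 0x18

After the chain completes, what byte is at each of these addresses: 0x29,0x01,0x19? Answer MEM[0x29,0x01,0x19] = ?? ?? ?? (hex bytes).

MEM[0x29,0x01,0x19] = ba 99 f2

D0: mem[0x21..0x22] <- [ef b4]
D1: mem[0x06..0x0c] <- [58 ec da 17 d8 ba 86]
D2: mem[0x26..0x29] <- [da 17 d8 ba]
D3: mem[0x00..0x02] <- [a3 99 c2]
D4: mem[0x2a..0x2b] <- [ee f2]
D5: mem[0x18..0x19] <- [ee f2]
query mem[0x29]=0xba, mem[0x01]=0x99, mem[0x19]=0xf2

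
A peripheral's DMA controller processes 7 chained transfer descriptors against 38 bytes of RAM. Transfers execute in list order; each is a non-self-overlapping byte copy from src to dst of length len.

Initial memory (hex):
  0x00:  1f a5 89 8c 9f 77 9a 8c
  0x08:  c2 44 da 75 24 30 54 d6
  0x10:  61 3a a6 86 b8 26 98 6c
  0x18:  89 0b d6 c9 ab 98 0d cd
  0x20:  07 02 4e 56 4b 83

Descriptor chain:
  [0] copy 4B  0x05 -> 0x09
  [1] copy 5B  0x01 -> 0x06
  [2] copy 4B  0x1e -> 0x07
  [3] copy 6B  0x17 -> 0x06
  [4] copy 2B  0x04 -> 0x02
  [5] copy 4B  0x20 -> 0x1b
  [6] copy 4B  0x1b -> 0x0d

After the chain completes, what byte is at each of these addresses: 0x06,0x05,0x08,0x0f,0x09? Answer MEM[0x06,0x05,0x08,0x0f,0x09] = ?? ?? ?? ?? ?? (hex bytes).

MEM[0x06,0x05,0x08,0x0f,0x09] = 6c 77 0b 4e d6

D0: mem[0x09..0x0c] <- [77 9a 8c c2]
D1: mem[0x06..0x0a] <- [a5 89 8c 9f 77]
D2: mem[0x07..0x0a] <- [0d cd 07 02]
D3: mem[0x06..0x0b] <- [6c 89 0b d6 c9 ab]
D4: mem[0x02..0x03] <- [9f 77]
D5: mem[0x1b..0x1e] <- [07 02 4e 56]
D6: mem[0x0d..0x10] <- [07 02 4e 56]
query mem[0x06]=0x6c, mem[0x05]=0x77, mem[0x08]=0x0b, mem[0x0f]=0x4e, mem[0x09]=0xd6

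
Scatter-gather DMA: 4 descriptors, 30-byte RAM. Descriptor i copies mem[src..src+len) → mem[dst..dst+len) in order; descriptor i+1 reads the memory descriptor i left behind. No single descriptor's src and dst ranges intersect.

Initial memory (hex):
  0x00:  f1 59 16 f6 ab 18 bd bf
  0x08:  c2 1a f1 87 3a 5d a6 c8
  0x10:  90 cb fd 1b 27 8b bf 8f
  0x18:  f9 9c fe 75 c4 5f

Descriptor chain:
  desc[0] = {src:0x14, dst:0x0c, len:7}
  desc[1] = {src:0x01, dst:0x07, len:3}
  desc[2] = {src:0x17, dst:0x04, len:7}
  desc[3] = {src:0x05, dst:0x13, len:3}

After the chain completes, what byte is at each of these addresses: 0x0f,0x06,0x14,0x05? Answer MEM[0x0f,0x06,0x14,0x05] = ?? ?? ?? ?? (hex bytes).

MEM[0x0f,0x06,0x14,0x05] = 8f 9c 9c f9

D0: mem[0x0c..0x12] <- [27 8b bf 8f f9 9c fe]
D1: mem[0x07..0x09] <- [59 16 f6]
D2: mem[0x04..0x0a] <- [8f f9 9c fe 75 c4 5f]
D3: mem[0x13..0x15] <- [f9 9c fe]
query mem[0x0f]=0x8f, mem[0x06]=0x9c, mem[0x14]=0x9c, mem[0x05]=0xf9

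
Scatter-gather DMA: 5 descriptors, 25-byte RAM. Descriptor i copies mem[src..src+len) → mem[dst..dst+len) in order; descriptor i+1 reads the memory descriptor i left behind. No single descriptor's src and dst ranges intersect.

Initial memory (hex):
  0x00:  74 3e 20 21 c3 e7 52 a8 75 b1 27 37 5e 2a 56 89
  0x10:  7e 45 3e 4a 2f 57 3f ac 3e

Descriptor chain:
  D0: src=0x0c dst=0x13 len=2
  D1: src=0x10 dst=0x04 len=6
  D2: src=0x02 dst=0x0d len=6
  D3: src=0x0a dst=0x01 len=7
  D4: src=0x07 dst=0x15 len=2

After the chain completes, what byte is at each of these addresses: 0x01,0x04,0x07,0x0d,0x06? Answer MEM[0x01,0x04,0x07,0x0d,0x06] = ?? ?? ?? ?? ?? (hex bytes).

MEM[0x01,0x04,0x07,0x0d,0x06] = 27 20 45 20 7e

[0] 0x0c->0x13 len=2 : 5e 2a
[1] 0x10->0x04 len=6 : 7e 45 3e 5e 2a 57
[2] 0x02->0x0d len=6 : 20 21 7e 45 3e 5e
[3] 0x0a->0x01 len=7 : 27 37 5e 20 21 7e 45
[4] 0x07->0x15 len=2 : 45 2a
query mem[0x01]=0x27, mem[0x04]=0x20, mem[0x07]=0x45, mem[0x0d]=0x20, mem[0x06]=0x7e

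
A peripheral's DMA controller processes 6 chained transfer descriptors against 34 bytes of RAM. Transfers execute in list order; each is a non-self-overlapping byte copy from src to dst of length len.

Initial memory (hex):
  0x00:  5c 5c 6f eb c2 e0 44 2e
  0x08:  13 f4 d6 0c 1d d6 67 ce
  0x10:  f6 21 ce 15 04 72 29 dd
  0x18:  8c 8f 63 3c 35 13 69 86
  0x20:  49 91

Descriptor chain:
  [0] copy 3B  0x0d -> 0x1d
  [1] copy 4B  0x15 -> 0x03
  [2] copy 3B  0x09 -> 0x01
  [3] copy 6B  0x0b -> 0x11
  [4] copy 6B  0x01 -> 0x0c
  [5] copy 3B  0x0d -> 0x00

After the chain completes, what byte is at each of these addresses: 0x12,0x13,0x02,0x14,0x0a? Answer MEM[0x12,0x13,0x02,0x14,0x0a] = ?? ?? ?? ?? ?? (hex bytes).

  after D0: wrote 3B at 0x1d = d667ce
  after D1: wrote 4B at 0x03 = 7229dd8c
  after D2: wrote 3B at 0x01 = f4d60c
  after D3: wrote 6B at 0x11 = 0c1dd667cef6
  after D4: wrote 6B at 0x0c = f4d60c29dd8c
  after D5: wrote 3B at 0x00 = d60c29
query mem[0x12]=0x1d, mem[0x13]=0xd6, mem[0x02]=0x29, mem[0x14]=0x67, mem[0x0a]=0xd6

MEM[0x12,0x13,0x02,0x14,0x0a] = 1d d6 29 67 d6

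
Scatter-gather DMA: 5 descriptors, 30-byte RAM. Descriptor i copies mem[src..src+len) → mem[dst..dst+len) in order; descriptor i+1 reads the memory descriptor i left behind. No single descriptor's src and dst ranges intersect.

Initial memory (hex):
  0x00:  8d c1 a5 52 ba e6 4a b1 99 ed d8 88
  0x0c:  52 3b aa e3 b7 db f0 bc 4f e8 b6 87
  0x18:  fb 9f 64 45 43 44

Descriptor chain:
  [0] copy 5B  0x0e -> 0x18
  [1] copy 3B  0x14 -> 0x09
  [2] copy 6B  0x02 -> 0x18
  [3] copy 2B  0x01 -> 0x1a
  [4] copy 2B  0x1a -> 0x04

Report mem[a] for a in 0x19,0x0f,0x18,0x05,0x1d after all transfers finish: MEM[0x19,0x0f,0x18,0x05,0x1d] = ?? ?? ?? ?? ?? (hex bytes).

D0: mem[0x18..0x1c] <- [aa e3 b7 db f0]
D1: mem[0x09..0x0b] <- [4f e8 b6]
D2: mem[0x18..0x1d] <- [a5 52 ba e6 4a b1]
D3: mem[0x1a..0x1b] <- [c1 a5]
D4: mem[0x04..0x05] <- [c1 a5]
query mem[0x19]=0x52, mem[0x0f]=0xe3, mem[0x18]=0xa5, mem[0x05]=0xa5, mem[0x1d]=0xb1

MEM[0x19,0x0f,0x18,0x05,0x1d] = 52 e3 a5 a5 b1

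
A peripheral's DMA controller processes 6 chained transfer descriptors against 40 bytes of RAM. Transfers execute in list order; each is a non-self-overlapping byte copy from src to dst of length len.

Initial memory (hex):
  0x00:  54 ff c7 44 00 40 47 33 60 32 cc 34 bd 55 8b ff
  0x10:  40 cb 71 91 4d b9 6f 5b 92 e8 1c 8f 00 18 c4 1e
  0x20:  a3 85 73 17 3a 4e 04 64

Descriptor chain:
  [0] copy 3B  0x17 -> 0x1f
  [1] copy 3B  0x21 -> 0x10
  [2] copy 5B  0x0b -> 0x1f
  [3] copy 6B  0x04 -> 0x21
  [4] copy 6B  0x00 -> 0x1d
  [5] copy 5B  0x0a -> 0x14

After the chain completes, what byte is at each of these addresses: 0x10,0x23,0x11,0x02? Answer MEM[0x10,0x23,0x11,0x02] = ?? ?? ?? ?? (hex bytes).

[0] 0x17->0x1f len=3 : 5b 92 e8
[1] 0x21->0x10 len=3 : e8 73 17
[2] 0x0b->0x1f len=5 : 34 bd 55 8b ff
[3] 0x04->0x21 len=6 : 00 40 47 33 60 32
[4] 0x00->0x1d len=6 : 54 ff c7 44 00 40
[5] 0x0a->0x14 len=5 : cc 34 bd 55 8b
query mem[0x10]=0xe8, mem[0x23]=0x47, mem[0x11]=0x73, mem[0x02]=0xc7

MEM[0x10,0x23,0x11,0x02] = e8 47 73 c7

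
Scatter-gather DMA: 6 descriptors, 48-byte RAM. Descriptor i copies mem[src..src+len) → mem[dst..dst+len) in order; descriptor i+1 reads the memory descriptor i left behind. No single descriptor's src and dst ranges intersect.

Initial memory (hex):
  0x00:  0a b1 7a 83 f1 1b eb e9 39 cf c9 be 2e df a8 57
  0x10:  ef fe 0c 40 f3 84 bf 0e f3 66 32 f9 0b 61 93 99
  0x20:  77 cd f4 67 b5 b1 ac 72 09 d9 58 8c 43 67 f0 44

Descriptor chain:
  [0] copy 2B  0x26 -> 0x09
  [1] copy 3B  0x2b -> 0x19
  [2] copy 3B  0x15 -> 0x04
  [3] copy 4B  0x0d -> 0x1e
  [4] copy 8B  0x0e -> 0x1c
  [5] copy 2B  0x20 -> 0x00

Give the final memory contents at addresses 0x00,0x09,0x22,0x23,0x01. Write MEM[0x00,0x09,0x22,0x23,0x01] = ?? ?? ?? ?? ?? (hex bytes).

MEM[0x00,0x09,0x22,0x23,0x01] = 0c ac f3 84 40

D0: mem[0x09..0x0a] <- [ac 72]
D1: mem[0x19..0x1b] <- [8c 43 67]
D2: mem[0x04..0x06] <- [84 bf 0e]
D3: mem[0x1e..0x21] <- [df a8 57 ef]
D4: mem[0x1c..0x23] <- [a8 57 ef fe 0c 40 f3 84]
D5: mem[0x00..0x01] <- [0c 40]
query mem[0x00]=0x0c, mem[0x09]=0xac, mem[0x22]=0xf3, mem[0x23]=0x84, mem[0x01]=0x40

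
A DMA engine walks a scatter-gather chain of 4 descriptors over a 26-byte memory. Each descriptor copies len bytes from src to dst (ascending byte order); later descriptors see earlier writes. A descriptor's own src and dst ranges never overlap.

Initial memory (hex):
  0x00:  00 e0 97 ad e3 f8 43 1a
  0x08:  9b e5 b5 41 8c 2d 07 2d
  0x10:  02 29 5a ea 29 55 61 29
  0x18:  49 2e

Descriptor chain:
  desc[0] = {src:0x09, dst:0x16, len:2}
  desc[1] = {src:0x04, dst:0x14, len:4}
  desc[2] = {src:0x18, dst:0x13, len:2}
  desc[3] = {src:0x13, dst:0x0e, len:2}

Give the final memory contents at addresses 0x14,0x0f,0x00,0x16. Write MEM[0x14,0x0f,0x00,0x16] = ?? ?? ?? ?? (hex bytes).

D0: mem[0x16..0x17] <- [e5 b5]
D1: mem[0x14..0x17] <- [e3 f8 43 1a]
D2: mem[0x13..0x14] <- [49 2e]
D3: mem[0x0e..0x0f] <- [49 2e]
query mem[0x14]=0x2e, mem[0x0f]=0x2e, mem[0x00]=0x00, mem[0x16]=0x43

MEM[0x14,0x0f,0x00,0x16] = 2e 2e 00 43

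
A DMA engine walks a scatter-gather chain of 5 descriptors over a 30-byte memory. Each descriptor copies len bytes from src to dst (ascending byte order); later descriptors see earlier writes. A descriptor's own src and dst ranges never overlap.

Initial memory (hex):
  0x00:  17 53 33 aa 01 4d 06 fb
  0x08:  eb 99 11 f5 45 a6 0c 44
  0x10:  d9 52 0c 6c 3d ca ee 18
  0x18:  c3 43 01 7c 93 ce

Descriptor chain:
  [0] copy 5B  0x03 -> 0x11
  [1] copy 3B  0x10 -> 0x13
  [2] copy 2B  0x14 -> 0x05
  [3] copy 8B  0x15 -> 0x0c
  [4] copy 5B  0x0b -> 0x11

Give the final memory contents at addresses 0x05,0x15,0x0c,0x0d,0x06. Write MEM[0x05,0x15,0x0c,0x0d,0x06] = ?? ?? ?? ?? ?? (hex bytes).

MEM[0x05,0x15,0x0c,0x0d,0x06] = aa c3 01 ee 01

#0 dst[0x11+5] := {0xaa,0x01,0x4d,0x06,0xfb}
#1 dst[0x13+3] := {0xd9,0xaa,0x01}
#2 dst[0x05+2] := {0xaa,0x01}
#3 dst[0x0c+8] := {0x01,0xee,0x18,0xc3,0x43,0x01,0x7c,0x93}
#4 dst[0x11+5] := {0xf5,0x01,0xee,0x18,0xc3}
query mem[0x05]=0xaa, mem[0x15]=0xc3, mem[0x0c]=0x01, mem[0x0d]=0xee, mem[0x06]=0x01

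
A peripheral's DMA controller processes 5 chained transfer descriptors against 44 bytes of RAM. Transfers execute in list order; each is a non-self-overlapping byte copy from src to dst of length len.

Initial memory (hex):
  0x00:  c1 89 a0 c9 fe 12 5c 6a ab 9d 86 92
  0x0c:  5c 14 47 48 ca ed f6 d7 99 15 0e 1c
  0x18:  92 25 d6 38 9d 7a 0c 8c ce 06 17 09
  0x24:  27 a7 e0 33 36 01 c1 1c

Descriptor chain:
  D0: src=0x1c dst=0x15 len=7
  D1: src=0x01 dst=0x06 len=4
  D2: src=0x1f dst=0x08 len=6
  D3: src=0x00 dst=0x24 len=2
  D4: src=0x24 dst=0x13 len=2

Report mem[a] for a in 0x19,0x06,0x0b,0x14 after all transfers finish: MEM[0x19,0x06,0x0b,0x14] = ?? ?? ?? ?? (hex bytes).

MEM[0x19,0x06,0x0b,0x14] = ce 89 17 89

[0] 0x1c->0x15 len=7 : 9d 7a 0c 8c ce 06 17
[1] 0x01->0x06 len=4 : 89 a0 c9 fe
[2] 0x1f->0x08 len=6 : 8c ce 06 17 09 27
[3] 0x00->0x24 len=2 : c1 89
[4] 0x24->0x13 len=2 : c1 89
query mem[0x19]=0xce, mem[0x06]=0x89, mem[0x0b]=0x17, mem[0x14]=0x89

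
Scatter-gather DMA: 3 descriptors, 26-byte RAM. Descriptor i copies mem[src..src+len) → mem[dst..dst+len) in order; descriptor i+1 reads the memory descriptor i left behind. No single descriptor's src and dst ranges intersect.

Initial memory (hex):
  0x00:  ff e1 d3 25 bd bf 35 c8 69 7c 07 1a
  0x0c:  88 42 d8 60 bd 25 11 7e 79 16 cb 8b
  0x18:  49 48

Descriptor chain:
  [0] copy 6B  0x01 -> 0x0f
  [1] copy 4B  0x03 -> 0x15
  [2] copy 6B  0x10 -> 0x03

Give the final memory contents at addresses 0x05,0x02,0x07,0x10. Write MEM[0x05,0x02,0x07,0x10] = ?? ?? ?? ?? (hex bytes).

MEM[0x05,0x02,0x07,0x10] = bd d3 35 d3

D0: mem[0x0f..0x14] <- [e1 d3 25 bd bf 35]
D1: mem[0x15..0x18] <- [25 bd bf 35]
D2: mem[0x03..0x08] <- [d3 25 bd bf 35 25]
query mem[0x05]=0xbd, mem[0x02]=0xd3, mem[0x07]=0x35, mem[0x10]=0xd3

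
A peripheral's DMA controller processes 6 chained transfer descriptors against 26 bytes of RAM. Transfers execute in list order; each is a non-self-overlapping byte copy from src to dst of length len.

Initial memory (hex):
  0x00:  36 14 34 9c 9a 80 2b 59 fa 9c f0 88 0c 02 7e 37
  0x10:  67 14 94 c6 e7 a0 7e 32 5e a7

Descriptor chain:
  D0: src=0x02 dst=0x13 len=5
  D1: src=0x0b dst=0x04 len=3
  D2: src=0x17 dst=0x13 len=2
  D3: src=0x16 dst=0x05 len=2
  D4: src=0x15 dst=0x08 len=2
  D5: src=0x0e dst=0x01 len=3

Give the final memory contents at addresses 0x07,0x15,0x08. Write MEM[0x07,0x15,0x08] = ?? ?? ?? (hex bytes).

#0 dst[0x13+5] := {0x34,0x9c,0x9a,0x80,0x2b}
#1 dst[0x04+3] := {0x88,0x0c,0x02}
#2 dst[0x13+2] := {0x2b,0x5e}
#3 dst[0x05+2] := {0x80,0x2b}
#4 dst[0x08+2] := {0x9a,0x80}
#5 dst[0x01+3] := {0x7e,0x37,0x67}
query mem[0x07]=0x59, mem[0x15]=0x9a, mem[0x08]=0x9a

MEM[0x07,0x15,0x08] = 59 9a 9a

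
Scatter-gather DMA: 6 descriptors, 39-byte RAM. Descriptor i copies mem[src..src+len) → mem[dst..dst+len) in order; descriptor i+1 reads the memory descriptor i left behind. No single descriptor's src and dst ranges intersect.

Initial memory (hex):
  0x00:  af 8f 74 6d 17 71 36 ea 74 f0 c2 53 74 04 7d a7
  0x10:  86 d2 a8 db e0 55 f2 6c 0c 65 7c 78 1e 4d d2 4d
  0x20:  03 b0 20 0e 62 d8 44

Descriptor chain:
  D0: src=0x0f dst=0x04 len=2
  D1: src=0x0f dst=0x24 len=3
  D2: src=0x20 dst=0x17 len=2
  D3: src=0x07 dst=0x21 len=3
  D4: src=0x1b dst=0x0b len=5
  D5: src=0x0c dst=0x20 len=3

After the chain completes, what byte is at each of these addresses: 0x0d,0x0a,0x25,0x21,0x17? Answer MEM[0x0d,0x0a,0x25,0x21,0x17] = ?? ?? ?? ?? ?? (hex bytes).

[0] 0x0f->0x04 len=2 : a7 86
[1] 0x0f->0x24 len=3 : a7 86 d2
[2] 0x20->0x17 len=2 : 03 b0
[3] 0x07->0x21 len=3 : ea 74 f0
[4] 0x1b->0x0b len=5 : 78 1e 4d d2 4d
[5] 0x0c->0x20 len=3 : 1e 4d d2
query mem[0x0d]=0x4d, mem[0x0a]=0xc2, mem[0x25]=0x86, mem[0x21]=0x4d, mem[0x17]=0x03

MEM[0x0d,0x0a,0x25,0x21,0x17] = 4d c2 86 4d 03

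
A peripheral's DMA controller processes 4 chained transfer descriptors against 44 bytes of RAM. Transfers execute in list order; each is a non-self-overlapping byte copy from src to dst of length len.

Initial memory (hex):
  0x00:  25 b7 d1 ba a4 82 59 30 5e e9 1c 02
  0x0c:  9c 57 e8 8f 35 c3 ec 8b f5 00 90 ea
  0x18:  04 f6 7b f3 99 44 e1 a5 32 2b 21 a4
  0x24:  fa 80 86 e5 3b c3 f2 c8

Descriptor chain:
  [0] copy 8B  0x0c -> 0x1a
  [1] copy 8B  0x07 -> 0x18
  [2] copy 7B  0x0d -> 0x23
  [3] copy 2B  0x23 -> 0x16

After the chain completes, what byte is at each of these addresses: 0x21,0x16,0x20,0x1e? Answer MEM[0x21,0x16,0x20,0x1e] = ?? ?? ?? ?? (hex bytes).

  after D0: wrote 8B at 0x1a = 9c57e88f35c3ec8b
  after D1: wrote 8B at 0x18 = 305ee91c029c57e8
  after D2: wrote 7B at 0x23 = 57e88f35c3ec8b
  after D3: wrote 2B at 0x16 = 57e8
query mem[0x21]=0x8b, mem[0x16]=0x57, mem[0x20]=0xec, mem[0x1e]=0x57

MEM[0x21,0x16,0x20,0x1e] = 8b 57 ec 57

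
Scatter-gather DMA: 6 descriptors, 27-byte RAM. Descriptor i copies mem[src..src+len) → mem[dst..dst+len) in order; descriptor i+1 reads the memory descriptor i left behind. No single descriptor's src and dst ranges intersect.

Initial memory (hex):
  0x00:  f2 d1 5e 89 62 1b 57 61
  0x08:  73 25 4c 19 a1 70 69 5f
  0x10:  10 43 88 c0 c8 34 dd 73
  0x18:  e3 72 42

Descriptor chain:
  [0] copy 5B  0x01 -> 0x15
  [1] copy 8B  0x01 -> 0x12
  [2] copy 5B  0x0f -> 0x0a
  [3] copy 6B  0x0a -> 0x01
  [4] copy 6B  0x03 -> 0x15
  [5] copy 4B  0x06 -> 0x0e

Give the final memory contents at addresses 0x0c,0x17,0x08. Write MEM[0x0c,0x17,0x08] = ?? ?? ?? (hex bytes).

[0] 0x01->0x15 len=5 : d1 5e 89 62 1b
[1] 0x01->0x12 len=8 : d1 5e 89 62 1b 57 61 73
[2] 0x0f->0x0a len=5 : 5f 10 43 d1 5e
[3] 0x0a->0x01 len=6 : 5f 10 43 d1 5e 5f
[4] 0x03->0x15 len=6 : 43 d1 5e 5f 61 73
[5] 0x06->0x0e len=4 : 5f 61 73 25
query mem[0x0c]=0x43, mem[0x17]=0x5e, mem[0x08]=0x73

MEM[0x0c,0x17,0x08] = 43 5e 73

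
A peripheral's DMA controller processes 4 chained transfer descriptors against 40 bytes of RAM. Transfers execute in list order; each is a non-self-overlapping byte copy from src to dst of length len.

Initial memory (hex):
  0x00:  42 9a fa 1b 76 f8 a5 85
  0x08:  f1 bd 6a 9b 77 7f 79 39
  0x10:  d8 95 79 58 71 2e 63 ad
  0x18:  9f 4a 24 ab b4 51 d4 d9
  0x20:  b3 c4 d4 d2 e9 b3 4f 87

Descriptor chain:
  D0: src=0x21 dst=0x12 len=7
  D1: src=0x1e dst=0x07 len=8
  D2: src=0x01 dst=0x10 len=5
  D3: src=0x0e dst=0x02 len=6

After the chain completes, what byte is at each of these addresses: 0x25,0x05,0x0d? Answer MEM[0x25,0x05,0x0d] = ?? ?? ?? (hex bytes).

MEM[0x25,0x05,0x0d] = b3 fa e9

[0] 0x21->0x12 len=7 : c4 d4 d2 e9 b3 4f 87
[1] 0x1e->0x07 len=8 : d4 d9 b3 c4 d4 d2 e9 b3
[2] 0x01->0x10 len=5 : 9a fa 1b 76 f8
[3] 0x0e->0x02 len=6 : b3 39 9a fa 1b 76
query mem[0x25]=0xb3, mem[0x05]=0xfa, mem[0x0d]=0xe9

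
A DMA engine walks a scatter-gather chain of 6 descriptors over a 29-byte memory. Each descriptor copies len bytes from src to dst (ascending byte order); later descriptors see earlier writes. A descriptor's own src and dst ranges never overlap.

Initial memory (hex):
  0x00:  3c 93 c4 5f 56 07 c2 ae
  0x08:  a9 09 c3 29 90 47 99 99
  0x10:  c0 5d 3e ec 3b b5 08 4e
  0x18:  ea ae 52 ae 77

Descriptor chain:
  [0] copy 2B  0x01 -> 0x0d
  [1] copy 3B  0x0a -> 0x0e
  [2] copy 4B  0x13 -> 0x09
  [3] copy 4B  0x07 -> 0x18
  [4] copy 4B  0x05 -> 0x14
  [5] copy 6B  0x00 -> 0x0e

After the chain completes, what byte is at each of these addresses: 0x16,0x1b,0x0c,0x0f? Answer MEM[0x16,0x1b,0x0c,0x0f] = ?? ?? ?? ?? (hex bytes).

[0] 0x01->0x0d len=2 : 93 c4
[1] 0x0a->0x0e len=3 : c3 29 90
[2] 0x13->0x09 len=4 : ec 3b b5 08
[3] 0x07->0x18 len=4 : ae a9 ec 3b
[4] 0x05->0x14 len=4 : 07 c2 ae a9
[5] 0x00->0x0e len=6 : 3c 93 c4 5f 56 07
query mem[0x16]=0xae, mem[0x1b]=0x3b, mem[0x0c]=0x08, mem[0x0f]=0x93

MEM[0x16,0x1b,0x0c,0x0f] = ae 3b 08 93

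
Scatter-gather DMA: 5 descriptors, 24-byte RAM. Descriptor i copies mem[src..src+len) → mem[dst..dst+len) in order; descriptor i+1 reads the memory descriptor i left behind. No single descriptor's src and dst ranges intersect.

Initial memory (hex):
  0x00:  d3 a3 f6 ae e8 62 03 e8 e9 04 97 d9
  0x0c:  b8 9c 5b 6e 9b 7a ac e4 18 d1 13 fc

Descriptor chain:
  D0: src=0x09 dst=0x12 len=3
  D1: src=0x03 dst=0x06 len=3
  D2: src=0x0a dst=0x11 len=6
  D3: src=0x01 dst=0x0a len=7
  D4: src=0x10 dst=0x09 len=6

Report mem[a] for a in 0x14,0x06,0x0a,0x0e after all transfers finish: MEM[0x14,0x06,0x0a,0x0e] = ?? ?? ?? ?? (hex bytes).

MEM[0x14,0x06,0x0a,0x0e] = 9c ae 97 5b

[0] 0x09->0x12 len=3 : 04 97 d9
[1] 0x03->0x06 len=3 : ae e8 62
[2] 0x0a->0x11 len=6 : 97 d9 b8 9c 5b 6e
[3] 0x01->0x0a len=7 : a3 f6 ae e8 62 ae e8
[4] 0x10->0x09 len=6 : e8 97 d9 b8 9c 5b
query mem[0x14]=0x9c, mem[0x06]=0xae, mem[0x0a]=0x97, mem[0x0e]=0x5b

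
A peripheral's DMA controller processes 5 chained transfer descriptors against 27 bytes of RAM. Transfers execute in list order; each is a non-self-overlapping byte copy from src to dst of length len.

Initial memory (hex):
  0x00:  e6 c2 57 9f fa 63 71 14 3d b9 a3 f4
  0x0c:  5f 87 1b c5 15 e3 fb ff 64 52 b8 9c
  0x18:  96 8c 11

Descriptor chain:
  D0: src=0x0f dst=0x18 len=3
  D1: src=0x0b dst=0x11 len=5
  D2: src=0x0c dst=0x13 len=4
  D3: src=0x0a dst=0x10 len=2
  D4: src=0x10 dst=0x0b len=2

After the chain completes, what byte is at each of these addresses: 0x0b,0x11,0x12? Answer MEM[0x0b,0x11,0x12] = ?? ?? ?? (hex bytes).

D0: mem[0x18..0x1a] <- [c5 15 e3]
D1: mem[0x11..0x15] <- [f4 5f 87 1b c5]
D2: mem[0x13..0x16] <- [5f 87 1b c5]
D3: mem[0x10..0x11] <- [a3 f4]
D4: mem[0x0b..0x0c] <- [a3 f4]
query mem[0x0b]=0xa3, mem[0x11]=0xf4, mem[0x12]=0x5f

MEM[0x0b,0x11,0x12] = a3 f4 5f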